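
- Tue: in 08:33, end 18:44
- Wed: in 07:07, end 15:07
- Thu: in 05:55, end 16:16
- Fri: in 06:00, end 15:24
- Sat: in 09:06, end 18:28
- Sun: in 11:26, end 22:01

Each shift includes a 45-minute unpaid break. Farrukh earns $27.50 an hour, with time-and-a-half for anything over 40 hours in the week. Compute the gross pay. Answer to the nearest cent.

$1652.06

Tue: 08:33–18:44 = 10 h 11 min; less 45 min break → 9 h 26 min
Wed: 07:07–15:07 = 8 h 0 min; less 45 min break → 7 h 15 min
Thu: 05:55–16:16 = 10 h 21 min; less 45 min break → 9 h 36 min
Fri: 06:00–15:24 = 9 h 24 min; less 45 min break → 8 h 39 min
Sat: 09:06–18:28 = 9 h 22 min; less 45 min break → 8 h 37 min
Sun: 11:26–22:01 = 10 h 35 min; less 45 min break → 9 h 50 min
Total worked: 53 h 23 min = 3203 min.
Regular 40 h 0 min = 2400 min at $27.50/h; overtime 13 h 23 min = 803 min at $41.25/h.
Pay = (2400 × $27.50 + 803 × $41.25) ÷ 60 = $1652.06.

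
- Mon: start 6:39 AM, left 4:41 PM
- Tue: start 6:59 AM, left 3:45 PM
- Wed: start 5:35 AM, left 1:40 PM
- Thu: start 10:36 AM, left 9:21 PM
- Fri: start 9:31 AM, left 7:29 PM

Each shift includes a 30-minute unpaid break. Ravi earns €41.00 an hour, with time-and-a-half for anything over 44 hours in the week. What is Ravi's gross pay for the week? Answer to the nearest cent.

Mon: 6:39 AM–4:41 PM = 10 h 2 min; less 30 min break → 9 h 32 min
Tue: 6:59 AM–3:45 PM = 8 h 46 min; less 30 min break → 8 h 16 min
Wed: 5:35 AM–1:40 PM = 8 h 5 min; less 30 min break → 7 h 35 min
Thu: 10:36 AM–9:21 PM = 10 h 45 min; less 30 min break → 10 h 15 min
Fri: 9:31 AM–7:29 PM = 9 h 58 min; less 30 min break → 9 h 28 min
Total worked: 45 h 6 min = 2706 min.
Regular 44 h 0 min = 2640 min at €41.00/h; overtime 1 h 6 min = 66 min at €61.50/h.
Pay = (2640 × €41.00 + 66 × €61.50) ÷ 60 = €1871.65.

€1871.65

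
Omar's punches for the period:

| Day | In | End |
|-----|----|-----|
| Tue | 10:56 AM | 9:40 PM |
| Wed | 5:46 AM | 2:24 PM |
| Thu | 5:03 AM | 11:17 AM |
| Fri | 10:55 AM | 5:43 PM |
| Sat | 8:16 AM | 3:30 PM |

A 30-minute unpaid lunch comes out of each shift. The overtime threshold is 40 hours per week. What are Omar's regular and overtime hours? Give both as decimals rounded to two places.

Regular 37.13 hours, overtime 0.00 hours

Tue: 10:56 AM–9:40 PM = 10 h 44 min; less 30 min break → 10 h 14 min
Wed: 5:46 AM–2:24 PM = 8 h 38 min; less 30 min break → 8 h 8 min
Thu: 5:03 AM–11:17 AM = 6 h 14 min; less 30 min break → 5 h 44 min
Fri: 10:55 AM–5:43 PM = 6 h 48 min; less 30 min break → 6 h 18 min
Sat: 8:16 AM–3:30 PM = 7 h 14 min; less 30 min break → 6 h 44 min
Total worked: 37 h 8 min = 37.13 h.
Threshold 40 h → overtime 0 h 0 min, regular 37 h 8 min.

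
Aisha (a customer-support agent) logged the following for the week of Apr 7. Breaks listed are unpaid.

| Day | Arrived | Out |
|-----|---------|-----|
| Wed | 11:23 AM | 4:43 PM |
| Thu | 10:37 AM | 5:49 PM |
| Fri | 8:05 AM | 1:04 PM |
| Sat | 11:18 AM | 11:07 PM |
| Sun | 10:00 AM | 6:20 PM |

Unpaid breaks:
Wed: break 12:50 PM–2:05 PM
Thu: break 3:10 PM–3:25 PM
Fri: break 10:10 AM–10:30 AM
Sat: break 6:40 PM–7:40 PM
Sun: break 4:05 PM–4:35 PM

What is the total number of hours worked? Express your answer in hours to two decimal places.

34.33 hours

Wed: 11:23 AM–4:43 PM = 5 h 20 min; less 75 min break → 4 h 5 min
Thu: 10:37 AM–5:49 PM = 7 h 12 min; less 15 min break → 6 h 57 min
Fri: 8:05 AM–1:04 PM = 4 h 59 min; less 20 min break → 4 h 39 min
Sat: 11:18 AM–11:07 PM = 11 h 49 min; less 60 min break → 10 h 49 min
Sun: 10:00 AM–6:20 PM = 8 h 20 min; less 30 min break → 7 h 50 min
Total: 4 h 5 min + 6 h 57 min + 4 h 39 min + 10 h 49 min + 7 h 50 min = 34 h 20 min.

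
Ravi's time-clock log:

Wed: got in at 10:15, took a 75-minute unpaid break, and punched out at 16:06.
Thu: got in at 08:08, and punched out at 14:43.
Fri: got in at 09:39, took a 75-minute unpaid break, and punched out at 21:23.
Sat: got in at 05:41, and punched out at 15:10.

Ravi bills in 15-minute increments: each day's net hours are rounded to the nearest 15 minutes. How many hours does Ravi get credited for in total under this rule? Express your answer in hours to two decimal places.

Wed: 10:15–16:06 = 5 h 51 min − 75 min = 4 h 36 min → rounds to 4 h 30 min
Thu: 08:08–14:43 = 6 h 35 min → rounds to 6 h 30 min
Fri: 09:39–21:23 = 11 h 44 min − 75 min = 10 h 29 min → rounds to 10 h 30 min
Sat: 05:41–15:10 = 9 h 29 min → rounds to 9 h 30 min
Total credited: 31 h 0 min.

31.00 hours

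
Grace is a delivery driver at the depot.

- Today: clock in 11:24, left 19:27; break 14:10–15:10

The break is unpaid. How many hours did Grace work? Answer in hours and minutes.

Today: 11:24–19:27 = 8 h 3 min; less 60 min break → 7 h 3 min

7 h 3 min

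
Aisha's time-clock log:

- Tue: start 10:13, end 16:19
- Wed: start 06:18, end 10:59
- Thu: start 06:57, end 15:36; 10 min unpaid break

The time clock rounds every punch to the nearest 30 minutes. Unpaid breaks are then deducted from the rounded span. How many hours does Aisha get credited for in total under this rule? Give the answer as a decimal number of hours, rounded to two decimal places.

Tue: in 10:13→10:00, out 16:19→16:30; 6 h 30 min
Wed: in 06:18→06:30, out 10:59→11:00; 4 h 30 min
Thu: in 06:57→07:00, out 15:36→15:30; 8 h 30 min − 10 min = 8 h 20 min
Total credited: 19 h 20 min.

19.33 hours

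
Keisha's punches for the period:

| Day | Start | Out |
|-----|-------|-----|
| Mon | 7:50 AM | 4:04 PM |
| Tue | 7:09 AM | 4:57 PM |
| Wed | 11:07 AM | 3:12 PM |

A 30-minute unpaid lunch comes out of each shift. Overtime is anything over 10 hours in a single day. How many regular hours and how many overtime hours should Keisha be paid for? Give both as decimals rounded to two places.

Mon: 7:50 AM–4:04 PM = 8 h 14 min; less 30 min break → 7 h 44 min
Tue: 7:09 AM–4:57 PM = 9 h 48 min; less 30 min break → 9 h 18 min
Wed: 11:07 AM–3:12 PM = 4 h 5 min; less 30 min break → 3 h 35 min
Mon reg 7 h 44 min / OT 0 h 0 min; Tue reg 9 h 18 min / OT 0 h 0 min; Wed reg 3 h 35 min / OT 0 h 0 min.
Totals: regular 20 h 37 min, overtime 0 h 0 min.

Regular 20.62 hours, overtime 0.00 hours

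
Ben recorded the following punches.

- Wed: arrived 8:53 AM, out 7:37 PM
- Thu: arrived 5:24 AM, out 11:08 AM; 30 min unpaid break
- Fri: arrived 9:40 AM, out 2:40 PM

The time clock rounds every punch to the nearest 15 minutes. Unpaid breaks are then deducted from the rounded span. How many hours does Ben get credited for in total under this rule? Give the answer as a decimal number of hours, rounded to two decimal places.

Wed: in 8:53 AM→9:00 AM, out 7:37 PM→7:30 PM; 10 h 30 min
Thu: in 5:24 AM→5:30 AM, out 11:08 AM→11:15 AM; 5 h 45 min − 30 min = 5 h 15 min
Fri: in 9:40 AM→9:45 AM, out 2:40 PM→2:45 PM; 5 h 0 min
Total credited: 20 h 45 min.

20.75 hours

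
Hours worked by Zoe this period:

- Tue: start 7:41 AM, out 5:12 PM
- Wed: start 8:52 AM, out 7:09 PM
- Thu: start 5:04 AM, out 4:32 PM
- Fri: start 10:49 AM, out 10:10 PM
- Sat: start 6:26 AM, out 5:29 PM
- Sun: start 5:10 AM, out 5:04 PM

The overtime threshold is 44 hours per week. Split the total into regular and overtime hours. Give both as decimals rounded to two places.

Tue: 7:41 AM–5:12 PM = 9 h 31 min
Wed: 8:52 AM–7:09 PM = 10 h 17 min
Thu: 5:04 AM–4:32 PM = 11 h 28 min
Fri: 10:49 AM–10:10 PM = 11 h 21 min
Sat: 6:26 AM–5:29 PM = 11 h 3 min
Sun: 5:10 AM–5:04 PM = 11 h 54 min
Total worked: 65 h 34 min = 65.57 h.
Threshold 44 h → overtime 21 h 34 min, regular 44 h 0 min.

Regular 44.00 hours, overtime 21.57 hours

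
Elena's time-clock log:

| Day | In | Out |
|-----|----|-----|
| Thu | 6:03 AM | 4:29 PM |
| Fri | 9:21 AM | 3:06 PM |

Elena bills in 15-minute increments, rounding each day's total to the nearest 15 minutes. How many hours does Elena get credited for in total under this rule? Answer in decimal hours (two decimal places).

Thu: 6:03 AM–4:29 PM = 10 h 26 min → rounds to 10 h 30 min
Fri: 9:21 AM–3:06 PM = 5 h 45 min → rounds to 5 h 45 min
Total credited: 16 h 15 min.

16.25 hours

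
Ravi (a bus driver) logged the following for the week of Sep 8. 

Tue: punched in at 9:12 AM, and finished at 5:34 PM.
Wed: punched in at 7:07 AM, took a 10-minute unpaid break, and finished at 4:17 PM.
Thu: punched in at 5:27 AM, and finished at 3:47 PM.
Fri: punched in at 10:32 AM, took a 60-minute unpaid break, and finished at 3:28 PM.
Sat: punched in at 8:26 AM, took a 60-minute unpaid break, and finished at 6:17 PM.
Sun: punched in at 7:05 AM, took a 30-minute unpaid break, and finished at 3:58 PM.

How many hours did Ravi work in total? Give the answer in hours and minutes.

Tue: 9:12 AM–5:34 PM = 8 h 22 min
Wed: 7:07 AM–4:17 PM = 9 h 10 min; less 10 min break → 9 h 0 min
Thu: 5:27 AM–3:47 PM = 10 h 20 min
Fri: 10:32 AM–3:28 PM = 4 h 56 min; less 60 min break → 3 h 56 min
Sat: 8:26 AM–6:17 PM = 9 h 51 min; less 60 min break → 8 h 51 min
Sun: 7:05 AM–3:58 PM = 8 h 53 min; less 30 min break → 8 h 23 min
Total: 8 h 22 min + 9 h 0 min + 10 h 20 min + 3 h 56 min + 8 h 51 min + 8 h 23 min = 48 h 52 min.

48 h 52 min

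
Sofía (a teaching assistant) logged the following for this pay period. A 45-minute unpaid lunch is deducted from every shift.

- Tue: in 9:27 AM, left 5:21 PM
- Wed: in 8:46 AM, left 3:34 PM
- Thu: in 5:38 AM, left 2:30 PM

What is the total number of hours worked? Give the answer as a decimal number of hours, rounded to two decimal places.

21.32 hours

Tue: 9:27 AM–5:21 PM = 7 h 54 min; less 45 min break → 7 h 9 min
Wed: 8:46 AM–3:34 PM = 6 h 48 min; less 45 min break → 6 h 3 min
Thu: 5:38 AM–2:30 PM = 8 h 52 min; less 45 min break → 8 h 7 min
Total: 7 h 9 min + 6 h 3 min + 8 h 7 min = 21 h 19 min.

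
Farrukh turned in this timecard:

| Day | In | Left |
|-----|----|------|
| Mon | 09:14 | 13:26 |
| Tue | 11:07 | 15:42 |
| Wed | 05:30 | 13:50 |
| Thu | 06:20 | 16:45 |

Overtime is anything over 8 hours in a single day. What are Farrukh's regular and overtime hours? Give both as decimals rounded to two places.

Regular 24.78 hours, overtime 2.75 hours

Mon: 09:14–13:26 = 4 h 12 min
Tue: 11:07–15:42 = 4 h 35 min
Wed: 05:30–13:50 = 8 h 20 min
Thu: 06:20–16:45 = 10 h 25 min
Mon reg 4 h 12 min / OT 0 h 0 min; Tue reg 4 h 35 min / OT 0 h 0 min; Wed reg 8 h 0 min / OT 0 h 20 min; Thu reg 8 h 0 min / OT 2 h 25 min.
Totals: regular 24 h 47 min, overtime 2 h 45 min.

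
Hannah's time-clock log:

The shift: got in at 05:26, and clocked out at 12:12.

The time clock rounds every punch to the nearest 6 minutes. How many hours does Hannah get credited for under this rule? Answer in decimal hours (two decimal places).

The shift: in 05:26→05:24, out 12:12→12:12; 6 h 48 min

6.80 hours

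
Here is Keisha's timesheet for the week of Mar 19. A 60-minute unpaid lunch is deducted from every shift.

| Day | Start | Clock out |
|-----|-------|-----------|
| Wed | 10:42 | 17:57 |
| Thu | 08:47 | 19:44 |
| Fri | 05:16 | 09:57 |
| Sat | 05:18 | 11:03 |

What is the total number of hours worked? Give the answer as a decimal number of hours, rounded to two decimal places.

24.63 hours

Wed: 10:42–17:57 = 7 h 15 min; less 60 min break → 6 h 15 min
Thu: 08:47–19:44 = 10 h 57 min; less 60 min break → 9 h 57 min
Fri: 05:16–09:57 = 4 h 41 min; less 60 min break → 3 h 41 min
Sat: 05:18–11:03 = 5 h 45 min; less 60 min break → 4 h 45 min
Total: 6 h 15 min + 9 h 57 min + 3 h 41 min + 4 h 45 min = 24 h 38 min.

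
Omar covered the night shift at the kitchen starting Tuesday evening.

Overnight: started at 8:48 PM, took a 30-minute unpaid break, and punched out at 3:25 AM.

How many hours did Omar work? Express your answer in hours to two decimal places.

Overnight: 8:48 PM → midnight = 3 h 12 min; midnight → 3:25 AM = 3 h 25 min; span 6 h 37 min; less 30 min break → 6 h 7 min

6.12 hours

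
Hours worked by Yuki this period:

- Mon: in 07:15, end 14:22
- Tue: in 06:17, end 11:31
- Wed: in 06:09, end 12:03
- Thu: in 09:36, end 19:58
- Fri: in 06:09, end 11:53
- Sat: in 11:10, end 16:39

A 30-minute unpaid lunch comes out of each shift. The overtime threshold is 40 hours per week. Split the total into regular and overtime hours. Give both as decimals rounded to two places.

Mon: 07:15–14:22 = 7 h 7 min; less 30 min break → 6 h 37 min
Tue: 06:17–11:31 = 5 h 14 min; less 30 min break → 4 h 44 min
Wed: 06:09–12:03 = 5 h 54 min; less 30 min break → 5 h 24 min
Thu: 09:36–19:58 = 10 h 22 min; less 30 min break → 9 h 52 min
Fri: 06:09–11:53 = 5 h 44 min; less 30 min break → 5 h 14 min
Sat: 11:10–16:39 = 5 h 29 min; less 30 min break → 4 h 59 min
Total worked: 36 h 50 min = 36.83 h.
Threshold 40 h → overtime 0 h 0 min, regular 36 h 50 min.

Regular 36.83 hours, overtime 0.00 hours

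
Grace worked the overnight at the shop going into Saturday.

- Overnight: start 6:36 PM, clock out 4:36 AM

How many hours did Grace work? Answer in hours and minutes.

Overnight: 6:36 PM → midnight = 5 h 24 min; midnight → 4:36 AM = 4 h 36 min; span 10 h 0 min

10 h 0 min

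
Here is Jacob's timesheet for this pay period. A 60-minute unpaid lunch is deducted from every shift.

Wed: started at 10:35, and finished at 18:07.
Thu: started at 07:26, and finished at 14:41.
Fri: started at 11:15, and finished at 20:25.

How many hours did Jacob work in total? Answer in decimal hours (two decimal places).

Wed: 10:35–18:07 = 7 h 32 min; less 60 min break → 6 h 32 min
Thu: 07:26–14:41 = 7 h 15 min; less 60 min break → 6 h 15 min
Fri: 11:15–20:25 = 9 h 10 min; less 60 min break → 8 h 10 min
Total: 6 h 32 min + 6 h 15 min + 8 h 10 min = 20 h 57 min.

20.95 hours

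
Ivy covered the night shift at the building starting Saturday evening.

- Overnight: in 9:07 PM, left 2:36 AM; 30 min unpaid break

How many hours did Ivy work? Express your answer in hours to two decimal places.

Overnight: 9:07 PM → midnight = 2 h 53 min; midnight → 2:36 AM = 2 h 36 min; span 5 h 29 min; less 30 min break → 4 h 59 min

4.98 hours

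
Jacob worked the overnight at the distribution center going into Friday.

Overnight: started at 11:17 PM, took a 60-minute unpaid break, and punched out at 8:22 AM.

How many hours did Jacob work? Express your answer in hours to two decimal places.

8.08 hours

Overnight: 11:17 PM → midnight = 0 h 43 min; midnight → 8:22 AM = 8 h 22 min; span 9 h 5 min; less 60 min break → 8 h 5 min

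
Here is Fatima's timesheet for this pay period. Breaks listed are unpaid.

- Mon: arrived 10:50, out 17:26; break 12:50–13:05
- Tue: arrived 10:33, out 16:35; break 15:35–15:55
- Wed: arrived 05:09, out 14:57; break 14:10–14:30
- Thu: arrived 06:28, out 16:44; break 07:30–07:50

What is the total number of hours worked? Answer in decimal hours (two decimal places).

Mon: 10:50–17:26 = 6 h 36 min; less 15 min break → 6 h 21 min
Tue: 10:33–16:35 = 6 h 2 min; less 20 min break → 5 h 42 min
Wed: 05:09–14:57 = 9 h 48 min; less 20 min break → 9 h 28 min
Thu: 06:28–16:44 = 10 h 16 min; less 20 min break → 9 h 56 min
Total: 6 h 21 min + 5 h 42 min + 9 h 28 min + 9 h 56 min = 31 h 27 min.

31.45 hours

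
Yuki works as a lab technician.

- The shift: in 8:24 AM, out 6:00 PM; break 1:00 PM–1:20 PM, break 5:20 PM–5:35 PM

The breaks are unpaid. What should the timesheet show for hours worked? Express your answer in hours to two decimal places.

9.02 hours

The shift: 8:24 AM–6:00 PM = 9 h 36 min; less 35 min break → 9 h 1 min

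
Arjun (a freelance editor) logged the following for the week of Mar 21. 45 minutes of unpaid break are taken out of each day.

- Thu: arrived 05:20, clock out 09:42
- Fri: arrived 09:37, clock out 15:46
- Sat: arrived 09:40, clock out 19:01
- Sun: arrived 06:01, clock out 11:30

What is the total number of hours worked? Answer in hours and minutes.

Thu: 05:20–09:42 = 4 h 22 min; less 45 min break → 3 h 37 min
Fri: 09:37–15:46 = 6 h 9 min; less 45 min break → 5 h 24 min
Sat: 09:40–19:01 = 9 h 21 min; less 45 min break → 8 h 36 min
Sun: 06:01–11:30 = 5 h 29 min; less 45 min break → 4 h 44 min
Total: 3 h 37 min + 5 h 24 min + 8 h 36 min + 4 h 44 min = 22 h 21 min.

22 h 21 min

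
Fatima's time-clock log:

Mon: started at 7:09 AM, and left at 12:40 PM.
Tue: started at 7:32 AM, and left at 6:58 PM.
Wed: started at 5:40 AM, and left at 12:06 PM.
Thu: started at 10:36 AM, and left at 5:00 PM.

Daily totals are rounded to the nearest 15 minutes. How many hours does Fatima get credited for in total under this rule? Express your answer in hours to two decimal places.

Mon: 7:09 AM–12:40 PM = 5 h 31 min → rounds to 5 h 30 min
Tue: 7:32 AM–6:58 PM = 11 h 26 min → rounds to 11 h 30 min
Wed: 5:40 AM–12:06 PM = 6 h 26 min → rounds to 6 h 30 min
Thu: 10:36 AM–5:00 PM = 6 h 24 min → rounds to 6 h 30 min
Total credited: 30 h 0 min.

30.00 hours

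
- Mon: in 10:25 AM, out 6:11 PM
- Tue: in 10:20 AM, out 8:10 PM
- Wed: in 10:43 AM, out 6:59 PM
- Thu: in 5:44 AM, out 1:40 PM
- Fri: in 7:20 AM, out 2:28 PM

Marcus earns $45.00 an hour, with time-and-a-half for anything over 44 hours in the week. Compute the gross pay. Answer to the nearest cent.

Mon: 10:25 AM–6:11 PM = 7 h 46 min
Tue: 10:20 AM–8:10 PM = 9 h 50 min
Wed: 10:43 AM–6:59 PM = 8 h 16 min
Thu: 5:44 AM–1:40 PM = 7 h 56 min
Fri: 7:20 AM–2:28 PM = 7 h 8 min
Total worked: 40 h 56 min = 2456 min.
Regular 40 h 56 min = 2456 min at $45.00/h; overtime 0 h 0 min = 0 min at $67.50/h.
Pay = (2456 × $45.00 + 0 × $67.50) ÷ 60 = $1842.00.

$1842.00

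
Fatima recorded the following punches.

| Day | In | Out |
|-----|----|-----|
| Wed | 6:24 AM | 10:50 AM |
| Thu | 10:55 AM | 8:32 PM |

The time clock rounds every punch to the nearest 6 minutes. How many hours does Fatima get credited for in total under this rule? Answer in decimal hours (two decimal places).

Wed: in 6:24 AM→6:24 AM, out 10:50 AM→10:48 AM; 4 h 24 min
Thu: in 10:55 AM→10:54 AM, out 8:32 PM→8:30 PM; 9 h 36 min
Total credited: 14 h 0 min.

14.00 hours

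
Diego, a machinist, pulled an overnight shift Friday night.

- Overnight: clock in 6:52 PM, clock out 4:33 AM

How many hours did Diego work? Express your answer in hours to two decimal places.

9.68 hours

Overnight: 6:52 PM → midnight = 5 h 8 min; midnight → 4:33 AM = 4 h 33 min; span 9 h 41 min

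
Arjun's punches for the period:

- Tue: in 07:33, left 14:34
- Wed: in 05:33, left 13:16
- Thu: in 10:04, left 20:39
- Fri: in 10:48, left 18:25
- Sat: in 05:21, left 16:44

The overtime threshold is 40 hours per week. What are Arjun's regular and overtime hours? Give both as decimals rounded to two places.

Tue: 07:33–14:34 = 7 h 1 min
Wed: 05:33–13:16 = 7 h 43 min
Thu: 10:04–20:39 = 10 h 35 min
Fri: 10:48–18:25 = 7 h 37 min
Sat: 05:21–16:44 = 11 h 23 min
Total worked: 44 h 19 min = 44.32 h.
Threshold 40 h → overtime 4 h 19 min, regular 40 h 0 min.

Regular 40.00 hours, overtime 4.32 hours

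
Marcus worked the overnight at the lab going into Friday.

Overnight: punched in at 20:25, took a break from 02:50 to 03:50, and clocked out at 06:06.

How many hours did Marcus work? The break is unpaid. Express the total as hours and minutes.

8 h 41 min

Overnight: 20:25 → midnight = 3 h 35 min; midnight → 06:06 = 6 h 6 min; span 9 h 41 min; less 60 min break → 8 h 41 min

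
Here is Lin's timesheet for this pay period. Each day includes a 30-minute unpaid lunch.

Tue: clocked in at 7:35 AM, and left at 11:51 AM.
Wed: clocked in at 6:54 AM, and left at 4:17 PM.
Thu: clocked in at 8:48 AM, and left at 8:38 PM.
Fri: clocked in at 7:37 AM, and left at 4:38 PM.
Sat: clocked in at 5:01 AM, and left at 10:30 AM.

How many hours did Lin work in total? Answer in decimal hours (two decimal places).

Tue: 7:35 AM–11:51 AM = 4 h 16 min; less 30 min break → 3 h 46 min
Wed: 6:54 AM–4:17 PM = 9 h 23 min; less 30 min break → 8 h 53 min
Thu: 8:48 AM–8:38 PM = 11 h 50 min; less 30 min break → 11 h 20 min
Fri: 7:37 AM–4:38 PM = 9 h 1 min; less 30 min break → 8 h 31 min
Sat: 5:01 AM–10:30 AM = 5 h 29 min; less 30 min break → 4 h 59 min
Total: 3 h 46 min + 8 h 53 min + 11 h 20 min + 8 h 31 min + 4 h 59 min = 37 h 29 min.

37.48 hours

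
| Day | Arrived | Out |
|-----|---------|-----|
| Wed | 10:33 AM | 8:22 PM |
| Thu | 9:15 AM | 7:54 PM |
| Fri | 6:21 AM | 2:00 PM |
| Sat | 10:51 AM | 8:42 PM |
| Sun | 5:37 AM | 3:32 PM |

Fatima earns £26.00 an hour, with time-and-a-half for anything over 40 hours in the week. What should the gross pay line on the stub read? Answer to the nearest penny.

£1347.45

Wed: 10:33 AM–8:22 PM = 9 h 49 min
Thu: 9:15 AM–7:54 PM = 10 h 39 min
Fri: 6:21 AM–2:00 PM = 7 h 39 min
Sat: 10:51 AM–8:42 PM = 9 h 51 min
Sun: 5:37 AM–3:32 PM = 9 h 55 min
Total worked: 47 h 53 min = 2873 min.
Regular 40 h 0 min = 2400 min at £26.00/h; overtime 7 h 53 min = 473 min at £39.00/h.
Pay = (2400 × £26.00 + 473 × £39.00) ÷ 60 = £1347.45.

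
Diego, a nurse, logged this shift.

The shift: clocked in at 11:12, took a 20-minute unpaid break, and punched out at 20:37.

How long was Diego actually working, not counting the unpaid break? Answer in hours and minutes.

The shift: 11:12–20:37 = 9 h 25 min; less 20 min break → 9 h 5 min

9 h 5 min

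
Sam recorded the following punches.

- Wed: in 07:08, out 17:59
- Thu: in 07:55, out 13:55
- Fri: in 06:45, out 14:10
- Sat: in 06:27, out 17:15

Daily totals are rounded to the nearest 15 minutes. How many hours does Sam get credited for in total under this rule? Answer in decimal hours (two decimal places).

Wed: 07:08–17:59 = 10 h 51 min → rounds to 10 h 45 min
Thu: 07:55–13:55 = 6 h 0 min → rounds to 6 h 0 min
Fri: 06:45–14:10 = 7 h 25 min → rounds to 7 h 30 min
Sat: 06:27–17:15 = 10 h 48 min → rounds to 10 h 45 min
Total credited: 35 h 0 min.

35.00 hours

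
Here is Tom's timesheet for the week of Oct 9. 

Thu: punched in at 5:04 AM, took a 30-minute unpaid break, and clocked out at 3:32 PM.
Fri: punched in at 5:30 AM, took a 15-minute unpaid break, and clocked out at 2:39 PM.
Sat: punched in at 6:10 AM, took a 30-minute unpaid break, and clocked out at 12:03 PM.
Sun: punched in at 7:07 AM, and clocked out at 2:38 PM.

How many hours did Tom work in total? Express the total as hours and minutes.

31 h 46 min

Thu: 5:04 AM–3:32 PM = 10 h 28 min; less 30 min break → 9 h 58 min
Fri: 5:30 AM–2:39 PM = 9 h 9 min; less 15 min break → 8 h 54 min
Sat: 6:10 AM–12:03 PM = 5 h 53 min; less 30 min break → 5 h 23 min
Sun: 7:07 AM–2:38 PM = 7 h 31 min
Total: 9 h 58 min + 8 h 54 min + 5 h 23 min + 7 h 31 min = 31 h 46 min.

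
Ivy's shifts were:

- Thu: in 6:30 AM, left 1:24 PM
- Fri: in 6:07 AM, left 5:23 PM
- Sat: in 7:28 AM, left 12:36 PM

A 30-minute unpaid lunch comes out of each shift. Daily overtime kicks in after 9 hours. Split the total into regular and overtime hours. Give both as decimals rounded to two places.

Regular 20.03 hours, overtime 1.77 hours

Thu: 6:30 AM–1:24 PM = 6 h 54 min; less 30 min break → 6 h 24 min
Fri: 6:07 AM–5:23 PM = 11 h 16 min; less 30 min break → 10 h 46 min
Sat: 7:28 AM–12:36 PM = 5 h 8 min; less 30 min break → 4 h 38 min
Thu reg 6 h 24 min / OT 0 h 0 min; Fri reg 9 h 0 min / OT 1 h 46 min; Sat reg 4 h 38 min / OT 0 h 0 min.
Totals: regular 20 h 2 min, overtime 1 h 46 min.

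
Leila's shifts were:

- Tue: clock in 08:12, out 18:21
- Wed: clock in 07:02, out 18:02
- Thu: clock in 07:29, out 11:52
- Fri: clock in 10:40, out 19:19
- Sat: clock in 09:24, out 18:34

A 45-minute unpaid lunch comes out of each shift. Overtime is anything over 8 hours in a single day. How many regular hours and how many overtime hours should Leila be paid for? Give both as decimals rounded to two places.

Regular 35.53 hours, overtime 4.07 hours

Tue: 08:12–18:21 = 10 h 9 min; less 45 min break → 9 h 24 min
Wed: 07:02–18:02 = 11 h 0 min; less 45 min break → 10 h 15 min
Thu: 07:29–11:52 = 4 h 23 min; less 45 min break → 3 h 38 min
Fri: 10:40–19:19 = 8 h 39 min; less 45 min break → 7 h 54 min
Sat: 09:24–18:34 = 9 h 10 min; less 45 min break → 8 h 25 min
Tue reg 8 h 0 min / OT 1 h 24 min; Wed reg 8 h 0 min / OT 2 h 15 min; Thu reg 3 h 38 min / OT 0 h 0 min; Fri reg 7 h 54 min / OT 0 h 0 min; Sat reg 8 h 0 min / OT 0 h 25 min.
Totals: regular 35 h 32 min, overtime 4 h 4 min.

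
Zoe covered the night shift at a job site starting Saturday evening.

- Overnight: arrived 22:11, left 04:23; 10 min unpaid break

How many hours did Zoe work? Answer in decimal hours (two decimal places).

Overnight: 22:11 → midnight = 1 h 49 min; midnight → 04:23 = 4 h 23 min; span 6 h 12 min; less 10 min break → 6 h 2 min

6.03 hours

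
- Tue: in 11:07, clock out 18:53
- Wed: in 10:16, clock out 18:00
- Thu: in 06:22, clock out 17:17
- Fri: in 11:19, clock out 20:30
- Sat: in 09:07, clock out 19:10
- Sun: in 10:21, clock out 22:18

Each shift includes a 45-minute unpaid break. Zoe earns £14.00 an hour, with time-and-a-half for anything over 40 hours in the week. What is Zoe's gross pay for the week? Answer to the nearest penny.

Tue: 11:07–18:53 = 7 h 46 min; less 45 min break → 7 h 1 min
Wed: 10:16–18:00 = 7 h 44 min; less 45 min break → 6 h 59 min
Thu: 06:22–17:17 = 10 h 55 min; less 45 min break → 10 h 10 min
Fri: 11:19–20:30 = 9 h 11 min; less 45 min break → 8 h 26 min
Sat: 09:07–19:10 = 10 h 3 min; less 45 min break → 9 h 18 min
Sun: 10:21–22:18 = 11 h 57 min; less 45 min break → 11 h 12 min
Total worked: 53 h 6 min = 3186 min.
Regular 40 h 0 min = 2400 min at £14.00/h; overtime 13 h 6 min = 786 min at £21.00/h.
Pay = (2400 × £14.00 + 786 × £21.00) ÷ 60 = £835.10.

£835.10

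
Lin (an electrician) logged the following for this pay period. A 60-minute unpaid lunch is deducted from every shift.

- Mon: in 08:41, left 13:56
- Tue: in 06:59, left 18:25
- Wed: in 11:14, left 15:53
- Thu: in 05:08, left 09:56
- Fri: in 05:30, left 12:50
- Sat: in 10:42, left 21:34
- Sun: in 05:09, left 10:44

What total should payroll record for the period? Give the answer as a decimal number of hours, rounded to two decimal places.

Mon: 08:41–13:56 = 5 h 15 min; less 60 min break → 4 h 15 min
Tue: 06:59–18:25 = 11 h 26 min; less 60 min break → 10 h 26 min
Wed: 11:14–15:53 = 4 h 39 min; less 60 min break → 3 h 39 min
Thu: 05:08–09:56 = 4 h 48 min; less 60 min break → 3 h 48 min
Fri: 05:30–12:50 = 7 h 20 min; less 60 min break → 6 h 20 min
Sat: 10:42–21:34 = 10 h 52 min; less 60 min break → 9 h 52 min
Sun: 05:09–10:44 = 5 h 35 min; less 60 min break → 4 h 35 min
Total: 4 h 15 min + 10 h 26 min + 3 h 39 min + 3 h 48 min + 6 h 20 min + 9 h 52 min + 4 h 35 min = 42 h 55 min.

42.92 hours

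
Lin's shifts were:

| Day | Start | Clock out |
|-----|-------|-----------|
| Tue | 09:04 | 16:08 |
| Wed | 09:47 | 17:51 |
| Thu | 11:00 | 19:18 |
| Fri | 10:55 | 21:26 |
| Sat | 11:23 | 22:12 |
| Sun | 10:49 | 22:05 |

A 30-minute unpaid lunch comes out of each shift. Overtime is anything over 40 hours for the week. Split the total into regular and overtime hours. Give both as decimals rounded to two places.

Tue: 09:04–16:08 = 7 h 4 min; less 30 min break → 6 h 34 min
Wed: 09:47–17:51 = 8 h 4 min; less 30 min break → 7 h 34 min
Thu: 11:00–19:18 = 8 h 18 min; less 30 min break → 7 h 48 min
Fri: 10:55–21:26 = 10 h 31 min; less 30 min break → 10 h 1 min
Sat: 11:23–22:12 = 10 h 49 min; less 30 min break → 10 h 19 min
Sun: 10:49–22:05 = 11 h 16 min; less 30 min break → 10 h 46 min
Total worked: 53 h 2 min = 53.03 h.
Threshold 40 h → overtime 13 h 2 min, regular 40 h 0 min.

Regular 40.00 hours, overtime 13.03 hours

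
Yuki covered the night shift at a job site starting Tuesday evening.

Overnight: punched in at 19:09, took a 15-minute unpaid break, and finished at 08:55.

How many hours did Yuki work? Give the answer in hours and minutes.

13 h 31 min

Overnight: 19:09 → midnight = 4 h 51 min; midnight → 08:55 = 8 h 55 min; span 13 h 46 min; less 15 min break → 13 h 31 min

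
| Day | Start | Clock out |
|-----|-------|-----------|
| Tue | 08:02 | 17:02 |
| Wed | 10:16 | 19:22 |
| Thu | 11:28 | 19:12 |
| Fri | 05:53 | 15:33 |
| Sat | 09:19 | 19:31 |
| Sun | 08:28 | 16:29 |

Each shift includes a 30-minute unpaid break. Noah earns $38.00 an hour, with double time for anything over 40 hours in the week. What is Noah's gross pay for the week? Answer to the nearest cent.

Tue: 08:02–17:02 = 9 h 0 min; less 30 min break → 8 h 30 min
Wed: 10:16–19:22 = 9 h 6 min; less 30 min break → 8 h 36 min
Thu: 11:28–19:12 = 7 h 44 min; less 30 min break → 7 h 14 min
Fri: 05:53–15:33 = 9 h 40 min; less 30 min break → 9 h 10 min
Sat: 09:19–19:31 = 10 h 12 min; less 30 min break → 9 h 42 min
Sun: 08:28–16:29 = 8 h 1 min; less 30 min break → 7 h 31 min
Total worked: 50 h 43 min = 3043 min.
Regular 40 h 0 min = 2400 min at $38.00/h; overtime 10 h 43 min = 643 min at $76.00/h.
Pay = (2400 × $38.00 + 643 × $76.00) ÷ 60 = $2334.47.

$2334.47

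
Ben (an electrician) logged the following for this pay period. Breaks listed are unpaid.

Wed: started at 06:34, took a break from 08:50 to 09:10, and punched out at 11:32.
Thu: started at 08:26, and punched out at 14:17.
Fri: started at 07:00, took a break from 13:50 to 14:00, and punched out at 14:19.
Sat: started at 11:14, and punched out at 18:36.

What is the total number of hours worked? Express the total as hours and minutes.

25 h 0 min

Wed: 06:34–11:32 = 4 h 58 min; less 20 min break → 4 h 38 min
Thu: 08:26–14:17 = 5 h 51 min
Fri: 07:00–14:19 = 7 h 19 min; less 10 min break → 7 h 9 min
Sat: 11:14–18:36 = 7 h 22 min
Total: 4 h 38 min + 5 h 51 min + 7 h 9 min + 7 h 22 min = 25 h 0 min.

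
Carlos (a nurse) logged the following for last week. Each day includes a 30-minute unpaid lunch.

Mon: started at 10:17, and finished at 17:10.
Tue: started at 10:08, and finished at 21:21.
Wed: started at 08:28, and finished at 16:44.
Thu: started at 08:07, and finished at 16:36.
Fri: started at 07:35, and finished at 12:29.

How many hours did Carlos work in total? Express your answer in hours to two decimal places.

Mon: 10:17–17:10 = 6 h 53 min; less 30 min break → 6 h 23 min
Tue: 10:08–21:21 = 11 h 13 min; less 30 min break → 10 h 43 min
Wed: 08:28–16:44 = 8 h 16 min; less 30 min break → 7 h 46 min
Thu: 08:07–16:36 = 8 h 29 min; less 30 min break → 7 h 59 min
Fri: 07:35–12:29 = 4 h 54 min; less 30 min break → 4 h 24 min
Total: 6 h 23 min + 10 h 43 min + 7 h 46 min + 7 h 59 min + 4 h 24 min = 37 h 15 min.

37.25 hours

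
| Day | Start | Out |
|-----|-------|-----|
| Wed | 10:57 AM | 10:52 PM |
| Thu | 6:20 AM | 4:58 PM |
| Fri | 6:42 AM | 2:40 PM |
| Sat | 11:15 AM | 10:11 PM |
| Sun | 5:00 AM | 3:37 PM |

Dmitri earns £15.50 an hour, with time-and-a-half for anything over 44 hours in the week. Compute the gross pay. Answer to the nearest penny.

£869.55

Wed: 10:57 AM–10:52 PM = 11 h 55 min
Thu: 6:20 AM–4:58 PM = 10 h 38 min
Fri: 6:42 AM–2:40 PM = 7 h 58 min
Sat: 11:15 AM–10:11 PM = 10 h 56 min
Sun: 5:00 AM–3:37 PM = 10 h 37 min
Total worked: 52 h 4 min = 3124 min.
Regular 44 h 0 min = 2640 min at £15.50/h; overtime 8 h 4 min = 484 min at £23.25/h.
Pay = (2640 × £15.50 + 484 × £23.25) ÷ 60 = £869.55.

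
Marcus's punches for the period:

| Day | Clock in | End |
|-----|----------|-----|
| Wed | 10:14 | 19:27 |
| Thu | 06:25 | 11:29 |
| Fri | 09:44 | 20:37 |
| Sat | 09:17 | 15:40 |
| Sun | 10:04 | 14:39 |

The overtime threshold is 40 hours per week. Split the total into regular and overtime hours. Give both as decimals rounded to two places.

Regular 36.13 hours, overtime 0.00 hours

Wed: 10:14–19:27 = 9 h 13 min
Thu: 06:25–11:29 = 5 h 4 min
Fri: 09:44–20:37 = 10 h 53 min
Sat: 09:17–15:40 = 6 h 23 min
Sun: 10:04–14:39 = 4 h 35 min
Total worked: 36 h 8 min = 36.13 h.
Threshold 40 h → overtime 0 h 0 min, regular 36 h 8 min.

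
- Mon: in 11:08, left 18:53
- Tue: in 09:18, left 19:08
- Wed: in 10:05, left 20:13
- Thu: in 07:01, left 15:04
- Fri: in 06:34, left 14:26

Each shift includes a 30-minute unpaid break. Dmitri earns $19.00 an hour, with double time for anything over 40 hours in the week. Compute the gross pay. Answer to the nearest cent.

$803.07

Mon: 11:08–18:53 = 7 h 45 min; less 30 min break → 7 h 15 min
Tue: 09:18–19:08 = 9 h 50 min; less 30 min break → 9 h 20 min
Wed: 10:05–20:13 = 10 h 8 min; less 30 min break → 9 h 38 min
Thu: 07:01–15:04 = 8 h 3 min; less 30 min break → 7 h 33 min
Fri: 06:34–14:26 = 7 h 52 min; less 30 min break → 7 h 22 min
Total worked: 41 h 8 min = 2468 min.
Regular 40 h 0 min = 2400 min at $19.00/h; overtime 1 h 8 min = 68 min at $38.00/h.
Pay = (2400 × $19.00 + 68 × $38.00) ÷ 60 = $803.07.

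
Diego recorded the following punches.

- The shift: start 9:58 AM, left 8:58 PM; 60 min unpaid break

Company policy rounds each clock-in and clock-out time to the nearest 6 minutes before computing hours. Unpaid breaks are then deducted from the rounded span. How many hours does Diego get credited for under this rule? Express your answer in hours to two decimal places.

10.00 hours

The shift: in 9:58 AM→10:00 AM, out 8:58 PM→9:00 PM; 11 h 0 min − 60 min = 10 h 0 min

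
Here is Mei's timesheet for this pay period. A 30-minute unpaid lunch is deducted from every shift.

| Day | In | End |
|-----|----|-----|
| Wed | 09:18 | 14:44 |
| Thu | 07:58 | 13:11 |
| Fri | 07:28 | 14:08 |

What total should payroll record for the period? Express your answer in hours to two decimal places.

Wed: 09:18–14:44 = 5 h 26 min; less 30 min break → 4 h 56 min
Thu: 07:58–13:11 = 5 h 13 min; less 30 min break → 4 h 43 min
Fri: 07:28–14:08 = 6 h 40 min; less 30 min break → 6 h 10 min
Total: 4 h 56 min + 4 h 43 min + 6 h 10 min = 15 h 49 min.

15.82 hours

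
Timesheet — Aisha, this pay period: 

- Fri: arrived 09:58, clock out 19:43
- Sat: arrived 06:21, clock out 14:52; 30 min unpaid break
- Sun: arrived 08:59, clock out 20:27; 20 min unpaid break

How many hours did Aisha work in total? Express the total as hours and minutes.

Fri: 09:58–19:43 = 9 h 45 min
Sat: 06:21–14:52 = 8 h 31 min; less 30 min break → 8 h 1 min
Sun: 08:59–20:27 = 11 h 28 min; less 20 min break → 11 h 8 min
Total: 9 h 45 min + 8 h 1 min + 11 h 8 min = 28 h 54 min.

28 h 54 min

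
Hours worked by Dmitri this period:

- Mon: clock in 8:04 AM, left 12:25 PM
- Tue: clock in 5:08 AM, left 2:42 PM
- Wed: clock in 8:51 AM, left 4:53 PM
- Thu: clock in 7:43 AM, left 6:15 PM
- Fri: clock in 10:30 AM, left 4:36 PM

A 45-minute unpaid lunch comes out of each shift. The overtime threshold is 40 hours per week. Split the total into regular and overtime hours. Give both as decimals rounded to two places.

Mon: 8:04 AM–12:25 PM = 4 h 21 min; less 45 min break → 3 h 36 min
Tue: 5:08 AM–2:42 PM = 9 h 34 min; less 45 min break → 8 h 49 min
Wed: 8:51 AM–4:53 PM = 8 h 2 min; less 45 min break → 7 h 17 min
Thu: 7:43 AM–6:15 PM = 10 h 32 min; less 45 min break → 9 h 47 min
Fri: 10:30 AM–4:36 PM = 6 h 6 min; less 45 min break → 5 h 21 min
Total worked: 34 h 50 min = 34.83 h.
Threshold 40 h → overtime 0 h 0 min, regular 34 h 50 min.

Regular 34.83 hours, overtime 0.00 hours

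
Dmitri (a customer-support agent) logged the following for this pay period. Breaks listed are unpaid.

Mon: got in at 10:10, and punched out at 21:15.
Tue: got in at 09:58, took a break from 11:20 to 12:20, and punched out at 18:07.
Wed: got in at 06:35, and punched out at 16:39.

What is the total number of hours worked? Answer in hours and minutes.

Mon: 10:10–21:15 = 11 h 5 min
Tue: 09:58–18:07 = 8 h 9 min; less 60 min break → 7 h 9 min
Wed: 06:35–16:39 = 10 h 4 min
Total: 11 h 5 min + 7 h 9 min + 10 h 4 min = 28 h 18 min.

28 h 18 min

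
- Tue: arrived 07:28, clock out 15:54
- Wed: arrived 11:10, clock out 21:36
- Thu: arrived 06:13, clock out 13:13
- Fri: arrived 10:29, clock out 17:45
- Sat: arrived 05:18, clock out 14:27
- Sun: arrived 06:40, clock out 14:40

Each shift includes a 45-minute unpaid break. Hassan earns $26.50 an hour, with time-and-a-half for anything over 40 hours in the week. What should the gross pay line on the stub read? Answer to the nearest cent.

Tue: 07:28–15:54 = 8 h 26 min; less 45 min break → 7 h 41 min
Wed: 11:10–21:36 = 10 h 26 min; less 45 min break → 9 h 41 min
Thu: 06:13–13:13 = 7 h 0 min; less 45 min break → 6 h 15 min
Fri: 10:29–17:45 = 7 h 16 min; less 45 min break → 6 h 31 min
Sat: 05:18–14:27 = 9 h 9 min; less 45 min break → 8 h 24 min
Sun: 06:40–14:40 = 8 h 0 min; less 45 min break → 7 h 15 min
Total worked: 45 h 47 min = 2747 min.
Regular 40 h 0 min = 2400 min at $26.50/h; overtime 5 h 47 min = 347 min at $39.75/h.
Pay = (2400 × $26.50 + 347 × $39.75) ÷ 60 = $1289.89.

$1289.89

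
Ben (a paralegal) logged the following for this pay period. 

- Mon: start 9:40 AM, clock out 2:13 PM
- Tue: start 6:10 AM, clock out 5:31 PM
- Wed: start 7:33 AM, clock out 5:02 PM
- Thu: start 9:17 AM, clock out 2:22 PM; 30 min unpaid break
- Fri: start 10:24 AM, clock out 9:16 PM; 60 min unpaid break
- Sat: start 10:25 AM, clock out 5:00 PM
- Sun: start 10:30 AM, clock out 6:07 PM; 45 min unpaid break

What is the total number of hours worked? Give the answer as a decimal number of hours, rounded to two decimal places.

53.28 hours

Mon: 9:40 AM–2:13 PM = 4 h 33 min
Tue: 6:10 AM–5:31 PM = 11 h 21 min
Wed: 7:33 AM–5:02 PM = 9 h 29 min
Thu: 9:17 AM–2:22 PM = 5 h 5 min; less 30 min break → 4 h 35 min
Fri: 10:24 AM–9:16 PM = 10 h 52 min; less 60 min break → 9 h 52 min
Sat: 10:25 AM–5:00 PM = 6 h 35 min
Sun: 10:30 AM–6:07 PM = 7 h 37 min; less 45 min break → 6 h 52 min
Total: 4 h 33 min + 11 h 21 min + 9 h 29 min + 4 h 35 min + 9 h 52 min + 6 h 35 min + 6 h 52 min = 53 h 17 min.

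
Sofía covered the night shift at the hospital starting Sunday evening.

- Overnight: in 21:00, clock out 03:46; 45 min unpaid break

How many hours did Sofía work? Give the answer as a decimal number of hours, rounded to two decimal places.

6.02 hours

Overnight: 21:00 → midnight = 3 h 0 min; midnight → 03:46 = 3 h 46 min; span 6 h 46 min; less 45 min break → 6 h 1 min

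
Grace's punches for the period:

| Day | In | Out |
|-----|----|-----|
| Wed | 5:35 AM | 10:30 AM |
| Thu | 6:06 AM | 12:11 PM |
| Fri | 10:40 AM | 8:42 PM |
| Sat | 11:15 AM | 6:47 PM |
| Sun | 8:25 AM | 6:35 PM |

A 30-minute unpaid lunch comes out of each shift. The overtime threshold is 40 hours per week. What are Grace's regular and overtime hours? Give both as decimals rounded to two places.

Regular 36.23 hours, overtime 0.00 hours

Wed: 5:35 AM–10:30 AM = 4 h 55 min; less 30 min break → 4 h 25 min
Thu: 6:06 AM–12:11 PM = 6 h 5 min; less 30 min break → 5 h 35 min
Fri: 10:40 AM–8:42 PM = 10 h 2 min; less 30 min break → 9 h 32 min
Sat: 11:15 AM–6:47 PM = 7 h 32 min; less 30 min break → 7 h 2 min
Sun: 8:25 AM–6:35 PM = 10 h 10 min; less 30 min break → 9 h 40 min
Total worked: 36 h 14 min = 36.23 h.
Threshold 40 h → overtime 0 h 0 min, regular 36 h 14 min.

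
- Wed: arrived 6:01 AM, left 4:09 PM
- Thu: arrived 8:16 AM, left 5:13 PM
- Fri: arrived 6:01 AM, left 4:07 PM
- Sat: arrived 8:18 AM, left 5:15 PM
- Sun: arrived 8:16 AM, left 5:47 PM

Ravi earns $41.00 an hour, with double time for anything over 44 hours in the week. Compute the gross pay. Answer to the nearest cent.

Wed: 6:01 AM–4:09 PM = 10 h 8 min
Thu: 8:16 AM–5:13 PM = 8 h 57 min
Fri: 6:01 AM–4:07 PM = 10 h 6 min
Sat: 8:18 AM–5:15 PM = 8 h 57 min
Sun: 8:16 AM–5:47 PM = 9 h 31 min
Total worked: 47 h 39 min = 2859 min.
Regular 44 h 0 min = 2640 min at $41.00/h; overtime 3 h 39 min = 219 min at $82.00/h.
Pay = (2640 × $41.00 + 219 × $82.00) ÷ 60 = $2103.30.

$2103.30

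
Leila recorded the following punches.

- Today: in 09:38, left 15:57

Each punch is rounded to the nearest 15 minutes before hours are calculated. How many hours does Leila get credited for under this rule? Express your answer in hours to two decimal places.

6.25 hours

Today: in 09:38→09:45, out 15:57→16:00; 6 h 15 min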